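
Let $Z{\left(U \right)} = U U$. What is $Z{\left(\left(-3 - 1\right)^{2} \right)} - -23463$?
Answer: $23719$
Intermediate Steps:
$Z{\left(U \right)} = U^{2}$
$Z{\left(\left(-3 - 1\right)^{2} \right)} - -23463 = \left(\left(-3 - 1\right)^{2}\right)^{2} - -23463 = \left(\left(-4\right)^{2}\right)^{2} + 23463 = 16^{2} + 23463 = 256 + 23463 = 23719$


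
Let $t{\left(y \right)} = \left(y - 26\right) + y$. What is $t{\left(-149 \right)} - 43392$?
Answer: $-43716$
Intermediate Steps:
$t{\left(y \right)} = -26 + 2 y$ ($t{\left(y \right)} = \left(-26 + y\right) + y = -26 + 2 y$)
$t{\left(-149 \right)} - 43392 = \left(-26 + 2 \left(-149\right)\right) - 43392 = \left(-26 - 298\right) - 43392 = -324 - 43392 = -43716$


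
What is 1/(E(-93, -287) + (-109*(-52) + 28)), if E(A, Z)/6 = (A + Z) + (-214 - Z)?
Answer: 1/3854 ≈ 0.00025947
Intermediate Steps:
E(A, Z) = -1284 + 6*A (E(A, Z) = 6*((A + Z) + (-214 - Z)) = 6*(-214 + A) = -1284 + 6*A)
1/(E(-93, -287) + (-109*(-52) + 28)) = 1/((-1284 + 6*(-93)) + (-109*(-52) + 28)) = 1/((-1284 - 558) + (5668 + 28)) = 1/(-1842 + 5696) = 1/3854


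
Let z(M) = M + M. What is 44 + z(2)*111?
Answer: 488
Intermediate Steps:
z(M) = 2*M
44 + z(2)*111 = 44 + (2*2)*111 = 44 + 4*111 = 44 + 444 = 488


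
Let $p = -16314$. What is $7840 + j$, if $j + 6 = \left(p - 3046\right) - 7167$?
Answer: $-18693$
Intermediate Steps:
$j = -26533$ ($j = -6 - 26527 = -26533$)
$7840 + j = 7840 - 26533 = -18693$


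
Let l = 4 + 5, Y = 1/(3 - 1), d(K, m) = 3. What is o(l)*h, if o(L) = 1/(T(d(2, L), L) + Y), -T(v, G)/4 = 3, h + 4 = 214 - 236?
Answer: 52/23 ≈ 2.2609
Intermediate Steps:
h = -26 (h = -4 + (214 - 236) = -4 - 22 = -26)
T(v, G) = -12 (T(v, G) = -4*3 = -12)
Y = ½ (Y = 1/2 = ½ ≈ 0.50000)
l = 9
o(L) = -2/23 (o(L) = 1/(-12 + ½) = 1/(-23/2) = -2/23)
o(l)*h = -2/23*(-26) = 52/23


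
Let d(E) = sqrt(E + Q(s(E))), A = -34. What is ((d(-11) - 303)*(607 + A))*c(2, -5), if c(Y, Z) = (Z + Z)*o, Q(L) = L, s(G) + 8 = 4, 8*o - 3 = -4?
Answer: -868095/4 + 2865*I*sqrt(15)/4 ≈ -2.1702e+5 + 2774.0*I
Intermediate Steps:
o = -1/8 (o = 3/8 + (1/8)*(-4) = 3/8 - 1/2 = -1/8 ≈ -0.12500)
s(G) = -4 (s(G) = -8 + 4 = -4)
d(E) = sqrt(-4 + E) (d(E) = sqrt(E - 4) = sqrt(-4 + E))
c(Y, Z) = -Z/4 (c(Y, Z) = (Z + Z)*(-1/8) = (2*Z)*(-1/8) = -Z/4)
((d(-11) - 303)*(607 + A))*c(2, -5) = ((sqrt(-4 - 11) - 303)*(607 - 34))*(-1/4*(-5)) = ((sqrt(-15) - 303)*573)*(5/4) = ((I*sqrt(15) - 303)*573)*(5/4) = ((-303 + I*sqrt(15))*573)*(5/4) = (-173619 + 573*I*sqrt(15))*(5/4) = -868095/4 + 2865*I*sqrt(15)/4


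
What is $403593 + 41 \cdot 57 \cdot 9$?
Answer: $424626$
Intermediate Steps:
$403593 + 41 \cdot 57 \cdot 9 = 403593 + 2337 \cdot 9 = 403593 + 21033 = 424626$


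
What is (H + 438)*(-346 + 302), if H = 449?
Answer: -39028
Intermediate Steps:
(H + 438)*(-346 + 302) = (449 + 438)*(-346 + 302) = 887*(-44) = -39028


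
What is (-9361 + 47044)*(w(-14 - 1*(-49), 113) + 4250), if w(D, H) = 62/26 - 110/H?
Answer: 235342506609/1469 ≈ 1.6021e+8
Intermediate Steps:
w(D, H) = 31/13 - 110/H (w(D, H) = 62*(1/26) - 110/H = 31/13 - 110/H)
(-9361 + 47044)*(w(-14 - 1*(-49), 113) + 4250) = (-9361 + 47044)*((31/13 - 110/113) + 4250) = 37683*((31/13 - 110*1/113) + 4250) = 37683*((31/13 - 110/113) + 4250) = 37683*(2073/1469 + 4250) = 37683*(6245323/1469) = 235342506609/1469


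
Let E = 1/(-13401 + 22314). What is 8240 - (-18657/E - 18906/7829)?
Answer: 1301947695055/7829 ≈ 1.6630e+8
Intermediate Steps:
E = 1/8913 ≈ 0.00011220
8240 - (-18657/E - 18906/7829) = 8240 - (-18657/1/8913 - 18906/7829) = 8240 - (-18657*8913 - 18906*1/7829) = 8240 - (-166289841 - 18906/7829) = 8240 - 1*(-1301883184095/7829) = 8240 + 1301883184095/7829 = 1301947695055/7829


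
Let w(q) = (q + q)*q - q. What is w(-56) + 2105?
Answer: 8433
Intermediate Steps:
w(q) = -q + 2*q² (w(q) = (2*q)*q - q = 2*q² - q = -q + 2*q²)
w(-56) + 2105 = -56*(-1 + 2*(-56)) + 2105 = -56*(-1 - 112) + 2105 = -56*(-113) + 2105 = 6328 + 2105 = 8433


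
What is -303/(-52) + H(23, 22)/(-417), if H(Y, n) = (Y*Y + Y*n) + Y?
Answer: 71335/21684 ≈ 3.2898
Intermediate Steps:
H(Y, n) = Y + Y² + Y*n (H(Y, n) = (Y² + Y*n) + Y = Y + Y² + Y*n)
-303/(-52) + H(23, 22)/(-417) = -303/(-52) + (23*(1 + 23 + 22))/(-417) = -303*(-1/52) + (23*46)*(-1/417) = 303/52 + 1058*(-1/417) = 303/52 - 1058/417 = 71335/21684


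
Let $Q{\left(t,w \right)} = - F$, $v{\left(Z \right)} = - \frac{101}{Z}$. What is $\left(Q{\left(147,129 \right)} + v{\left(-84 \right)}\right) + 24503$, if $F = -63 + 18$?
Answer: $\frac{2062133}{84} \approx 24549.0$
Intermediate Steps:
$F = -45$
$Q{\left(t,w \right)} = 45$ ($Q{\left(t,w \right)} = \left(-1\right) \left(-45\right) = 45$)
$\left(Q{\left(147,129 \right)} + v{\left(-84 \right)}\right) + 24503 = \left(45 - \frac{101}{-84}\right) + 24503 = \left(45 - - \frac{101}{84}\right) + 24503 = \left(45 + \frac{101}{84}\right) + 24503 = \frac{3881}{84} + 24503 = \frac{2062133}{84}$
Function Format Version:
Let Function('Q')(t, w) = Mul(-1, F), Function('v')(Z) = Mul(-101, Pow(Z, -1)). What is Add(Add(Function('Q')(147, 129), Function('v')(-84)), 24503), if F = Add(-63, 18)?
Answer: Rational(2062133, 84) ≈ 24549.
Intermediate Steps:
F = -45
Function('Q')(t, w) = 45 (Function('Q')(t, w) = Mul(-1, -45) = 45)
Add(Add(Function('Q')(147, 129), Function('v')(-84)), 24503) = Add(Add(45, Mul(-101, Pow(-84, -1))), 24503) = Add(Add(45, Mul(-101, Rational(-1, 84))), 24503) = Add(Add(45, Rational(101, 84)), 24503) = Add(Rational(3881, 84), 24503) = Rational(2062133, 84)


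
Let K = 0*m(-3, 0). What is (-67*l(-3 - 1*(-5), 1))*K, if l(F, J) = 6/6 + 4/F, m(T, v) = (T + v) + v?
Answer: 0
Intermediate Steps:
m(T, v) = T + 2*v
K = 0 (K = 0*(-3 + 2*0) = 0*(-3 + 0) = 0*(-3) = 0)
l(F, J) = 1 + 4/F (l(F, J) = 6*(1/6) + 4/F = 1 + 4/F)
(-67*l(-3 - 1*(-5), 1))*K = -67*(4 + (-3 - 1*(-5)))/(-3 - 1*(-5))*0 = -67*(4 + (-3 + 5))/(-3 + 5)*0 = -67*(4 + 2)/2*0 = -67*6/2*0 = -67*3*0 = -201*0 = 0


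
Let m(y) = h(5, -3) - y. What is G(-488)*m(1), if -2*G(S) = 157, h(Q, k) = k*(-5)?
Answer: -1099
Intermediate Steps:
h(Q, k) = -5*k
G(S) = -157/2 (G(S) = -1/2*157 = -157/2)
m(y) = 15 - y (m(y) = -5*(-3) - y = 15 - y)
G(-488)*m(1) = -157*(15 - 1*1)/2 = -157*(15 - 1)/2 = -157/2*14 = -1099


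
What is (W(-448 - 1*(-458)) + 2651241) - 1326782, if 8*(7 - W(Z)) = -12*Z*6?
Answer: 1324556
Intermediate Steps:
W(Z) = 7 + 9*Z (W(Z) = 7 - (-12*Z)*6/8 = 7 - (-9)*Z = 7 + 9*Z)
(W(-448 - 1*(-458)) + 2651241) - 1326782 = ((7 + 9*(-448 - 1*(-458))) + 2651241) - 1326782 = ((7 + 9*(-448 + 458)) + 2651241) - 1326782 = ((7 + 9*10) + 2651241) - 1326782 = ((7 + 90) + 2651241) - 1326782 = (97 + 2651241) - 1326782 = 2651338 - 1326782 = 1324556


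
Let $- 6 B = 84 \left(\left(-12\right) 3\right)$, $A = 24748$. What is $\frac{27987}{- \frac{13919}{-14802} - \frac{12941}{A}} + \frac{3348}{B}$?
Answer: $\frac{71772475040409}{1070403110} \approx 67052.0$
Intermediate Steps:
$B = 504$ ($B = - \frac{84 \left(\left(-12\right) 3\right)}{6} = - \frac{84 \left(-36\right)}{6} = \left(- \frac{1}{6}\right) \left(-3024\right) = 504$)
$\frac{27987}{- \frac{13919}{-14802} - \frac{12941}{A}} + \frac{3348}{B} = \frac{27987}{- \frac{13919}{-14802} - \frac{12941}{24748}} + \frac{3348}{504} = \frac{27987}{\left(-13919\right) \left(- \frac{1}{14802}\right) - \frac{12941}{24748}} + 3348 \cdot \frac{1}{504} = \frac{27987}{\frac{13919}{14802} - \frac{12941}{24748}} + \frac{93}{14} = \frac{27987}{\frac{76457365}{183159948}} + \frac{93}{14} = 27987 \cdot \frac{183159948}{76457365} + \frac{93}{14} = \frac{5126097464676}{76457365} + \frac{93}{14} = \frac{71772475040409}{1070403110}$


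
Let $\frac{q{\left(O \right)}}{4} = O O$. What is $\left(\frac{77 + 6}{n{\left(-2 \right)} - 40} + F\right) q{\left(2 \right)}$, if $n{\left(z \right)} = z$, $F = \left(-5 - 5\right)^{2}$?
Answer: $\frac{32936}{21} \approx 1568.4$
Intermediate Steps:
$F = 100$ ($F = \left(-5 - 5\right)^{2} = \left(-10\right)^{2} = 100$)
$q{\left(O \right)} = 4 O^{2}$ ($q{\left(O \right)} = 4 O O = 4 O^{2}$)
$\left(\frac{77 + 6}{n{\left(-2 \right)} - 40} + F\right) q{\left(2 \right)} = \left(\frac{77 + 6}{-2 - 40} + 100\right) 4 \cdot 2^{2} = \left(\frac{83}{-42} + 100\right) 4 \cdot 4 = \left(83 \left(- \frac{1}{42}\right) + 100\right) 16 = \left(- \frac{83}{42} + 100\right) 16 = \frac{4117}{42} \cdot 16 = \frac{32936}{21}$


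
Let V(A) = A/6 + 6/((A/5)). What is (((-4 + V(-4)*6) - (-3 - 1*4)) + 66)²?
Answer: 400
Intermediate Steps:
V(A) = 30/A + A/6 (V(A) = A*(⅙) + 6/((A*(⅕))) = A/6 + 6/((A/5)) = A/6 + 6*(5/A) = A/6 + 30/A = 30/A + A/6)
(((-4 + V(-4)*6) - (-3 - 1*4)) + 66)² = (((-4 + (30/(-4) + (⅙)*(-4))*6) - (-3 - 1*4)) + 66)² = (((-4 + (30*(-¼) - ⅔)*6) - (-3 - 4)) + 66)² = (((-4 + (-15/2 - ⅔)*6) - 1*(-7)) + 66)² = (((-4 - 49/6*6) + 7) + 66)² = (((-4 - 49) + 7) + 66)² = ((-53 + 7) + 66)² = (-46 + 66)² = 20² = 400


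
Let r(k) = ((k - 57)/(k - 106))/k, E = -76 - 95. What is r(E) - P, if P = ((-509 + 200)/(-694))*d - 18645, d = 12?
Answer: 5374874203/288357 ≈ 18640.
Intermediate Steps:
E = -171
r(k) = (-57 + k)/(k*(-106 + k)) (r(k) = ((-57 + k)/(-106 + k))/k = (-57 + k)/(k*(-106 + k)))
P = -6467961/347 (P = ((-509 + 200)/(-694))*12 - 18645 = -309*(-1/694)*12 - 18645 = (309/694)*12 - 18645 = 1854/347 - 18645 = -6467961/347 ≈ -18640.)
r(E) - P = (-57 - 171)/((-171)*(-106 - 171)) - 1*(-6467961/347) = -1/171*(-228)/(-277) + 6467961/347 = -1/171*(-1/277)*(-228) + 6467961/347 = -4/831 + 6467961/347 = 5374874203/288357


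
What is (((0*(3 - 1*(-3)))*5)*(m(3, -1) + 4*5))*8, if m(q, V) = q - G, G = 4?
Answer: 0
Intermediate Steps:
m(q, V) = -4 + q (m(q, V) = q - 1*4 = q - 4 = -4 + q)
(((0*(3 - 1*(-3)))*5)*(m(3, -1) + 4*5))*8 = (((0*(3 - 1*(-3)))*5)*((-4 + 3) + 4*5))*8 = (((0*(3 + 3))*5)*(-1 + 20))*8 = (((0*6)*5)*19)*8 = ((0*5)*19)*8 = (0*19)*8 = 0*8 = 0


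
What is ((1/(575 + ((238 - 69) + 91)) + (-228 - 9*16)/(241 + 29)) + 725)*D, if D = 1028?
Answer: 1118058968/1503 ≈ 7.4389e+5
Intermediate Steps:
((1/(575 + ((238 - 69) + 91)) + (-228 - 9*16)/(241 + 29)) + 725)*D = ((1/(575 + ((238 - 69) + 91)) + (-228 - 9*16)/(241 + 29)) + 725)*1028 = ((1/(575 + (169 + 91)) + (-228 - 144)/270) + 725)*1028 = ((1/(575 + 260) - 372*1/270) + 725)*1028 = ((1/835 - 62/45) + 725)*1028 = (-2069/1503 + 725)*1028 = (1087606/1503)*1028 = 1118058968/1503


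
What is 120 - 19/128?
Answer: 15341/128 ≈ 119.85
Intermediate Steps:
120 - 19/128 = 15341/128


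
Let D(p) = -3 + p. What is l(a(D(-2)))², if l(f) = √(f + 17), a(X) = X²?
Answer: 42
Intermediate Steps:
l(f) = √(17 + f)
l(a(D(-2)))² = (√(17 + (-3 - 2)²))² = (√(17 + (-5)²))² = (√(17 + 25))² = (√42)² = 42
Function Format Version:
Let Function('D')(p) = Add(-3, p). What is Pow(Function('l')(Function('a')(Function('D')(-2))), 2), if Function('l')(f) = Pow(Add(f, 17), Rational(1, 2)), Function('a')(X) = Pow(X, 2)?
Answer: 42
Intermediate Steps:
Function('l')(f) = Pow(Add(17, f), Rational(1, 2))
Pow(Function('l')(Function('a')(Function('D')(-2))), 2) = Pow(Pow(Add(17, Pow(Add(-3, -2), 2)), Rational(1, 2)), 2) = Pow(Pow(Add(17, Pow(-5, 2)), Rational(1, 2)), 2) = Pow(Pow(Add(17, 25), Rational(1, 2)), 2) = Pow(Pow(42, Rational(1, 2)), 2) = 42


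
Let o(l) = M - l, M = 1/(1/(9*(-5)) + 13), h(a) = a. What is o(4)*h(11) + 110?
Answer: 39039/584 ≈ 66.848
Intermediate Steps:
M = 45/584 (M = 1/(1/(-45) + 13) = 1/(-1/45 + 13) = 1/(584/45) = 45/584 ≈ 0.077055)
o(l) = 45/584 - l
o(4)*h(11) + 110 = (45/584 - 1*4)*11 + 110 = (45/584 - 4)*11 + 110 = -2291/584*11 + 110 = -25201/584 + 110 = 39039/584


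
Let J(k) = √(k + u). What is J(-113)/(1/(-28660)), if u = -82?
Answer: -28660*I*√195 ≈ -4.0022e+5*I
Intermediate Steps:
J(k) = √(-82 + k) (J(k) = √(k - 82) = √(-82 + k))
J(-113)/(1/(-28660)) = √(-82 - 113)/(1/(-28660)) = √(-195)/(-1/28660) = (I*√195)*(-28660) = -28660*I*√195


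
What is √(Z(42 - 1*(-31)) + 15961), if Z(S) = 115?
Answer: 2*√4019 ≈ 126.79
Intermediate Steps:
√(Z(42 - 1*(-31)) + 15961) = √(115 + 15961) = √16076 = 2*√4019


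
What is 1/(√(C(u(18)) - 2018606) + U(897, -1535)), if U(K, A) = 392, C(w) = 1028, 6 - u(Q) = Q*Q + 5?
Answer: 196/1085621 - I*√2017578/2171242 ≈ 0.00018054 - 0.00065419*I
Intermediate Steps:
u(Q) = 1 - Q² (u(Q) = 6 - (Q*Q + 5) = 6 - (Q² + 5) = 6 - (5 + Q²) = 6 + (-5 - Q²) = 1 - Q²)
1/(√(C(u(18)) - 2018606) + U(897, -1535)) = 1/(√(1028 - 2018606) + 392) = 1/(√(-2017578) + 392) = 1/(I*√2017578 + 392) = 1/(392 + I*√2017578)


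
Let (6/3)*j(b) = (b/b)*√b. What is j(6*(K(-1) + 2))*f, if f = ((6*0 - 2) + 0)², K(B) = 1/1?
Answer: 6*√2 ≈ 8.4853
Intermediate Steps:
K(B) = 1
j(b) = √b/2 (j(b) = ((b/b)*√b)/2 = (1*√b)/2 = √b/2)
f = 4 (f = ((0 - 2) + 0)² = (-2 + 0)² = (-2)² = 4)
j(6*(K(-1) + 2))*f = (√(6*(1 + 2))/2)*4 = (√(6*3)/2)*4 = (√18/2)*4 = ((3*√2)/2)*4 = (3*√2/2)*4 = 6*√2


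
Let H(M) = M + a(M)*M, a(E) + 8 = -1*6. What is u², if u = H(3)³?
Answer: 3518743761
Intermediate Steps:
a(E) = -14 (a(E) = -8 - 1*6 = -8 - 6 = -14)
H(M) = -13*M (H(M) = M - 14*M = -13*M)
u = -59319 (u = (-13*3)³ = (-39)³ = -59319)
u² = (-59319)² = 3518743761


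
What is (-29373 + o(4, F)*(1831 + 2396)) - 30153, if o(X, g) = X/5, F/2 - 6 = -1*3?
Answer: -280722/5 ≈ -56144.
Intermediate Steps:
F = 6 (F = 12 + 2*(-1*3) = 12 + 2*(-3) = 12 - 6 = 6)
o(X, g) = X/5 (o(X, g) = X*(1/5) = X/5)
(-29373 + o(4, F)*(1831 + 2396)) - 30153 = (-29373 + ((1/5)*4)*(1831 + 2396)) - 30153 = (-29373 + (4/5)*4227) - 30153 = (-29373 + 16908/5) - 30153 = -129957/5 - 30153 = -280722/5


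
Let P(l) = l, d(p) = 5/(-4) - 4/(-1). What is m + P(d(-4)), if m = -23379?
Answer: -93505/4 ≈ -23376.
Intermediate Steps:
d(p) = 11/4 (d(p) = 5*(-¼) - 4*(-1) = -5/4 + 4 = 11/4)
m + P(d(-4)) = -23379 + 11/4 = -93505/4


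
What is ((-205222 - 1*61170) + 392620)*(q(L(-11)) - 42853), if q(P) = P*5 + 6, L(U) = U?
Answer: -5415433656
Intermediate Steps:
q(P) = 6 + 5*P (q(P) = 5*P + 6 = 6 + 5*P)
((-205222 - 1*61170) + 392620)*(q(L(-11)) - 42853) = ((-205222 - 1*61170) + 392620)*((6 + 5*(-11)) - 42853) = ((-205222 - 61170) + 392620)*((6 - 55) - 42853) = (-266392 + 392620)*(-49 - 42853) = 126228*(-42902) = -5415433656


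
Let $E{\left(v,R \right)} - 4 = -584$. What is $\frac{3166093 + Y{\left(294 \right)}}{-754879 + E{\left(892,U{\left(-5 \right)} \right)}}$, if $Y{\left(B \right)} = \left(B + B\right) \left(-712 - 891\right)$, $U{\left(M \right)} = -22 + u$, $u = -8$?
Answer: $- \frac{2223529}{755459} \approx -2.9433$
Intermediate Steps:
$U{\left(M \right)} = -30$ ($U{\left(M \right)} = -22 - 8 = -30$)
$E{\left(v,R \right)} = -580$ ($E{\left(v,R \right)} = 4 - 584 = -580$)
$Y{\left(B \right)} = - 3206 B$ ($Y{\left(B \right)} = 2 B \left(-1603\right) = - 3206 B$)
$\frac{3166093 + Y{\left(294 \right)}}{-754879 + E{\left(892,U{\left(-5 \right)} \right)}} = \frac{3166093 - 942564}{-754879 - 580} = \frac{3166093 - 942564}{-755459} = 2223529 \left(- \frac{1}{755459}\right) = - \frac{2223529}{755459}$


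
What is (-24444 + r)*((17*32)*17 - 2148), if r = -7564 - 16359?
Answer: -343405700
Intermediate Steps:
r = -23923
(-24444 + r)*((17*32)*17 - 2148) = (-24444 - 23923)*((17*32)*17 - 2148) = -48367*(544*17 - 2148) = -48367*(9248 - 2148) = -48367*7100 = -343405700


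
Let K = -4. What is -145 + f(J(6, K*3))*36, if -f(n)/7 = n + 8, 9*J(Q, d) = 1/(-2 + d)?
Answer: -2159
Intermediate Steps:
J(Q, d) = 1/(9*(-2 + d))
f(n) = -56 - 7*n (f(n) = -7*(n + 8) = -7*(8 + n) = -56 - 7*n)
-145 + f(J(6, K*3))*36 = -145 + (-56 - 7/(9*(-2 - 4*3)))*36 = -145 + (-56 - 7/(9*(-2 - 12)))*36 = -145 + (-56 - 7/(9*(-14)))*36 = -145 + (-56 - 7*(-1)/(9*14))*36 = -145 + (-56 - 7*(-1/126))*36 = -145 + (-56 + 1/18)*36 = -145 - 1007/18*36 = -145 - 2014 = -2159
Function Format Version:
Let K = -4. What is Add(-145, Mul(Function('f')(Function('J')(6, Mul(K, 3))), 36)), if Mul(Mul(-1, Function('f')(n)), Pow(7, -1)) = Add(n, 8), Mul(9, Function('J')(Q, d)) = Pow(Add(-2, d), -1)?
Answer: -2159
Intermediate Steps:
Function('J')(Q, d) = Mul(Rational(1, 9), Pow(Add(-2, d), -1))
Function('f')(n) = Add(-56, Mul(-7, n)) (Function('f')(n) = Mul(-7, Add(n, 8)) = Mul(-7, Add(8, n)) = Add(-56, Mul(-7, n)))
Add(-145, Mul(Function('f')(Function('J')(6, Mul(K, 3))), 36)) = Add(-145, Mul(Add(-56, Mul(-7, Mul(Rational(1, 9), Pow(Add(-2, Mul(-4, 3)), -1)))), 36)) = Add(-145, Mul(Add(-56, Mul(-7, Mul(Rational(1, 9), Pow(Add(-2, -12), -1)))), 36)) = Add(-145, Mul(Add(-56, Mul(-7, Mul(Rational(1, 9), Pow(-14, -1)))), 36)) = Add(-145, Mul(Add(-56, Mul(-7, Mul(Rational(1, 9), Rational(-1, 14)))), 36)) = Add(-145, Mul(Add(-56, Mul(-7, Rational(-1, 126))), 36)) = Add(-145, Mul(Add(-56, Rational(1, 18)), 36)) = Add(-145, Mul(Rational(-1007, 18), 36)) = Add(-145, -2014) = -2159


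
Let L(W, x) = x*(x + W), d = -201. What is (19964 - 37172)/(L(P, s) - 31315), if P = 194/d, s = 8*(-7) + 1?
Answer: 864702/1418905 ≈ 0.60942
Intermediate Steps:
s = -55 (s = -56 + 1 = -55)
P = -194/201 (P = 194/(-201) = 194*(-1/201) = -194/201 ≈ -0.96517)
L(W, x) = x*(W + x)
(19964 - 37172)/(L(P, s) - 31315) = (19964 - 37172)/(-55*(-194/201 - 55) - 31315) = -17208/(-55*(-11249/201) - 31315) = -17208/(618695/201 - 31315) = -17208/(-5675620/201) = -17208*(-201/5675620) = 864702/1418905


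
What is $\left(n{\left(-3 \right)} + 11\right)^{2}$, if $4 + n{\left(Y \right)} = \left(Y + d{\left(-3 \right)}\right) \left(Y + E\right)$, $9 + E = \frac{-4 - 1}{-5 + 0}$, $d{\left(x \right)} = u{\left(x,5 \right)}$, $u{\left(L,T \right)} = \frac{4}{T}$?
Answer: $\frac{24336}{25} \approx 973.44$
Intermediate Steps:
$d{\left(x \right)} = \frac{4}{5}$
$E = -8$ ($E = -9 + \frac{-4 - 1}{-5 + 0} = -9 - \frac{5}{-5} = -9 - -1 = -9 + 1 = -8$)
$n{\left(Y \right)} = -4 + \left(-8 + Y\right) \left(\frac{4}{5} + Y\right)$ ($n{\left(Y \right)} = -4 + \left(Y + \frac{4}{5}\right) \left(Y - 8\right) = -4 + \left(\frac{4}{5} + Y\right) \left(-8 + Y\right) = -4 + \left(-8 + Y\right) \left(\frac{4}{5} + Y\right)$)
$\left(n{\left(-3 \right)} + 11\right)^{2} = \left(\left(- \frac{52}{5} + \left(-3\right)^{2} - - \frac{108}{5}\right) + 11\right)^{2} = \left(\left(- \frac{52}{5} + 9 + \frac{108}{5}\right) + 11\right)^{2} = \left(\frac{101}{5} + 11\right)^{2} = \left(\frac{156}{5}\right)^{2} = \frac{24336}{25}$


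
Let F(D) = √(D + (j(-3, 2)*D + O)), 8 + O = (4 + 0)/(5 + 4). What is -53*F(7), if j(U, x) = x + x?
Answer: -53*√247/3 ≈ -277.65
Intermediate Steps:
j(U, x) = 2*x
O = -68/9 (O = -8 + (4 + 0)/(5 + 4) = -8 + 4/9 = -68/9 ≈ -7.5556)
F(D) = √(-68/9 + 5*D) (F(D) = √(D + ((2*2)*D - 68/9)) = √(D + (4*D - 68/9)) = √(D + (-68/9 + 4*D)) = √(-68/9 + 5*D))
-53*F(7) = -53*√(-68 + 45*7)/3 = -53*√(-68 + 315)/3 = -53*√247/3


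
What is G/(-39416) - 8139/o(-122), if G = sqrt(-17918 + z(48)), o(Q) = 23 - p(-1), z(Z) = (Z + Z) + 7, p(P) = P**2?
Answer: -8139/22 - I*sqrt(17815)/39416 ≈ -369.95 - 0.0033863*I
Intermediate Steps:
z(Z) = 7 + 2*Z (z(Z) = 2*Z + 7 = 7 + 2*Z)
o(Q) = 22 (o(Q) = 23 - 1*(-1)**2 = 23 - 1*1 = 23 - 1 = 22)
G = I*sqrt(17815) (G = sqrt(-17918 + (7 + 2*48)) = sqrt(-17918 + (7 + 96)) = sqrt(-17918 + 103) = sqrt(-17815) = I*sqrt(17815) ≈ 133.47*I)
G/(-39416) - 8139/o(-122) = (I*sqrt(17815))/(-39416) - 8139/22 = (I*sqrt(17815))*(-1/39416) - 8139*1/22 = -I*sqrt(17815)/39416 - 8139/22 = -8139/22 - I*sqrt(17815)/39416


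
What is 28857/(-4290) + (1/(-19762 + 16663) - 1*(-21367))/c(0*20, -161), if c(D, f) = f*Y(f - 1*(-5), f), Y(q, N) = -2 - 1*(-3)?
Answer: -14212664143/101926110 ≈ -139.44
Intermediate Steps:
Y(q, N) = 1 (Y(q, N) = -2 + 3 = 1)
c(D, f) = f (c(D, f) = f*1 = f)
28857/(-4290) + (1/(-19762 + 16663) - 1*(-21367))/c(0*20, -161) = 28857/(-4290) + (1/(-19762 + 16663) - 1*(-21367))/(-161) = 28857*(-1/4290) + (1/(-3099) + 21367)*(-1/161) = -9619/1430 + (-1/3099 + 21367)*(-1/161) = -9619/1430 + (66216332/3099)*(-1/161) = -9619/1430 - 9459476/71277 = -14212664143/101926110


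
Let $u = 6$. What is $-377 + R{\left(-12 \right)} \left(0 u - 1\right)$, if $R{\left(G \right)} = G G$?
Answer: $-521$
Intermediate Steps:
$R{\left(G \right)} = G^{2}$
$-377 + R{\left(-12 \right)} \left(0 u - 1\right) = -377 + \left(-12\right)^{2} \left(0 \cdot 6 - 1\right) = -377 + 144 \left(0 - 1\right) = -377 + 144 \left(-1\right) = -377 - 144 = -521$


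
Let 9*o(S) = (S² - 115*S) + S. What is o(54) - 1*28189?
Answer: -28549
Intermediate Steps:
o(S) = -38*S/3 + S²/9 (o(S) = ((S² - 115*S) + S)/9 = (S² - 114*S)/9 = -38*S/3 + S²/9)
o(54) - 1*28189 = (⅑)*54*(-114 + 54) - 1*28189 = (⅑)*54*(-60) - 28189 = -360 - 28189 = -28549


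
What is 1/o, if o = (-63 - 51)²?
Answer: 1/12996 ≈ 7.6947e-5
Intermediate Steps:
o = 12996 (o = (-114)² = 12996)
1/o = 1/12996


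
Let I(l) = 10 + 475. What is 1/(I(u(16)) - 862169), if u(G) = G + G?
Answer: -1/861684 ≈ -1.1605e-6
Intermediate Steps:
u(G) = 2*G
I(l) = 485
1/(I(u(16)) - 862169) = 1/(485 - 862169) = 1/(-861684) = -1/861684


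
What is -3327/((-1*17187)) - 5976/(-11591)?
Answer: 47090923/66404839 ≈ 0.70915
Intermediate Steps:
-3327/((-1*17187)) - 5976/(-11591) = -3327/(-17187) - 5976*(-1/11591) = -3327*(-1/17187) + 5976/11591 = 1109/5729 + 5976/11591 = 47090923/66404839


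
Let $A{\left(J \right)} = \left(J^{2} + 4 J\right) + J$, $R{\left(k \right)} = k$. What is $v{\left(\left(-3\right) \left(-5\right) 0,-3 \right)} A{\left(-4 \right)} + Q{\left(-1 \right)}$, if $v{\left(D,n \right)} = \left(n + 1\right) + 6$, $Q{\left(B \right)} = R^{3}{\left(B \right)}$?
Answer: $-17$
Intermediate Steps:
$A{\left(J \right)} = J^{2} + 5 J$
$Q{\left(B \right)} = B^{3}$
$v{\left(D,n \right)} = 7 + n$ ($v{\left(D,n \right)} = \left(1 + n\right) + 6 = 7 + n$)
$v{\left(\left(-3\right) \left(-5\right) 0,-3 \right)} A{\left(-4 \right)} + Q{\left(-1 \right)} = \left(7 - 3\right) \left(- 4 \left(5 - 4\right)\right) + \left(-1\right)^{3} = 4 \left(\left(-4\right) 1\right) - 1 = 4 \left(-4\right) - 1 = -16 - 1 = -17$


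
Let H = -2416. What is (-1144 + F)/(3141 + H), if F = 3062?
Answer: 1918/725 ≈ 2.6455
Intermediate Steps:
(-1144 + F)/(3141 + H) = (-1144 + 3062)/(3141 - 2416) = 1918/725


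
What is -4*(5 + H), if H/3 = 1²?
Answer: -32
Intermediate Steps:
H = 3 (H = 3*1² = 3*1 = 3)
-4*(5 + H) = -4*(5 + 3) = -4*8 = -32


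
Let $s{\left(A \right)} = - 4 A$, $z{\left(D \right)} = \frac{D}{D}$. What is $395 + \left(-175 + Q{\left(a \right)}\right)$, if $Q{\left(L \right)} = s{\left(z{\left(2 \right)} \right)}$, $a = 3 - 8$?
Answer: $216$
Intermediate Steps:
$z{\left(D \right)} = 1$
$a = -5$ ($a = 3 - 8 = -5$)
$Q{\left(L \right)} = -4$ ($Q{\left(L \right)} = \left(-4\right) 1 = -4$)
$395 + \left(-175 + Q{\left(a \right)}\right) = 395 - 179 = 216$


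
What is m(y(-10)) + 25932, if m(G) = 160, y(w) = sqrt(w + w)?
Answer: 26092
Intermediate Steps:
y(w) = sqrt(2)*sqrt(w) (y(w) = sqrt(2*w) = sqrt(2)*sqrt(w))
m(y(-10)) + 25932 = 160 + 25932 = 26092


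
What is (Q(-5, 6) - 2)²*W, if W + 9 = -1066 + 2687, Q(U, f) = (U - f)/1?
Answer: 272428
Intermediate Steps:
Q(U, f) = U - f (Q(U, f) = (U - f)*1 = U - f)
W = 1612 (W = -9 + (-1066 + 2687) = -9 + 1621 = 1612)
(Q(-5, 6) - 2)²*W = ((-5 - 1*6) - 2)²*1612 = ((-5 - 6) - 2)²*1612 = (-11 - 2)²*1612 = (-13)²*1612 = 169*1612 = 272428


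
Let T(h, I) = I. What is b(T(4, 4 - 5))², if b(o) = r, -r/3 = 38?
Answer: 12996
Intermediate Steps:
r = -114 (r = -3*38 = -114)
b(o) = -114
b(T(4, 4 - 5))² = (-114)² = 12996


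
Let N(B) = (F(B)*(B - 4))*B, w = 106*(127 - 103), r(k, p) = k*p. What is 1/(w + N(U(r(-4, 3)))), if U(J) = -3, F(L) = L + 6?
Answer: 1/2607 ≈ 0.00038358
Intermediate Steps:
F(L) = 6 + L
w = 2544 (w = 106*24 = 2544)
N(B) = B*(-4 + B)*(6 + B) (N(B) = ((6 + B)*(B - 4))*B = ((6 + B)*(-4 + B))*B = ((-4 + B)*(6 + B))*B = B*(-4 + B)*(6 + B))
1/(w + N(U(r(-4, 3)))) = 1/(2544 - 3*(-4 - 3)*(6 - 3)) = 1/(2544 - 3*(-7)*3) = 1/(2544 + 63) = 1/2607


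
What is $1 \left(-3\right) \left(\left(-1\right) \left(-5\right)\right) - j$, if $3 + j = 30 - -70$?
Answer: $-112$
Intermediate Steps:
$j = 97$ ($j = -3 + \left(30 - -70\right) = -3 + \left(30 + 70\right) = -3 + 100 = 97$)
$1 \left(-3\right) \left(\left(-1\right) \left(-5\right)\right) - j = 1 \left(-3\right) \left(\left(-1\right) \left(-5\right)\right) - 97 = \left(-3\right) 5 - 97 = -15 - 97 = -112$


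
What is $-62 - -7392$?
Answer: $7330$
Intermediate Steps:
$-62 - -7392 = -62 + 7392 = 7330$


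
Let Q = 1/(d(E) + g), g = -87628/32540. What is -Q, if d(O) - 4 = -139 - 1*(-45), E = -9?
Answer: 8135/754057 ≈ 0.010788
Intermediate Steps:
d(O) = -90 (d(O) = 4 + (-139 - 1*(-45)) = 4 + (-139 + 45) = 4 - 94 = -90)
g = -21907/8135 (g = -87628*1/32540 = -21907/8135 ≈ -2.6929)
Q = -8135/754057 (Q = 1/(-90 - 21907/8135) = 1/(-754057/8135) = -8135/754057 ≈ -0.010788)
-Q = -1*(-8135/754057) = 8135/754057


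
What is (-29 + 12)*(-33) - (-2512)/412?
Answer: 58411/103 ≈ 567.10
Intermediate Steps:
(-29 + 12)*(-33) - (-2512)/412 = -17*(-33) - (-2512)/412 = 561 - 1*(-628/103) = 561 + 628/103 = 58411/103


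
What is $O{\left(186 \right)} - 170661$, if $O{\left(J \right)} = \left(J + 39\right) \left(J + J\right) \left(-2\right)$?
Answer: $-338061$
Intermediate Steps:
$O{\left(J \right)} = - 4 J \left(39 + J\right)$ ($O{\left(J \right)} = \left(39 + J\right) 2 J \left(-2\right) = 2 J \left(39 + J\right) \left(-2\right) = - 4 J \left(39 + J\right)$)
$O{\left(186 \right)} - 170661 = \left(-4\right) 186 \left(39 + 186\right) - 170661 = \left(-4\right) 186 \cdot 225 - 170661 = -167400 - 170661 = -338061$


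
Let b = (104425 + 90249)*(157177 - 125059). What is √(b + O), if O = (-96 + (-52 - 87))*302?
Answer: √6252468562 ≈ 79073.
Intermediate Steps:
O = -70970 (O = (-96 - 139)*302 = -235*302 = -70970)
b = 6252539532 (b = 194674*32118 = 6252539532)
√(b + O) = √(6252539532 - 70970) = √6252468562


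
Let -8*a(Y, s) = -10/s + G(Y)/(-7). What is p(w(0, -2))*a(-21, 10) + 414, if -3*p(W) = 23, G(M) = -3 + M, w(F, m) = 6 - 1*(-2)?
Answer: 69943/168 ≈ 416.33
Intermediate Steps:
w(F, m) = 8 (w(F, m) = 6 + 2 = 8)
p(W) = -23/3 (p(W) = -1/3*23 = -23/3)
a(Y, s) = -3/56 + Y/56 + 5/(4*s) (a(Y, s) = -(-10/s + (-3 + Y)/(-7))/8 = -(-10/s + (-3 + Y)*(-1/7))/8 = -(-10/s + (3/7 - Y/7))/8 = -(3/7 - 10/s - Y/7)/8 = -3/56 + Y/56 + 5/(4*s))
p(w(0, -2))*a(-21, 10) + 414 = -23*(70 + 10*(-3 - 21))/(168*10) + 414 = -23*(70 + 10*(-24))/(168*10) + 414 = -23*(70 - 240)/(168*10) + 414 = -23*(-170)/(168*10) + 414 = -23/3*(-17/56) + 414 = 391/168 + 414 = 69943/168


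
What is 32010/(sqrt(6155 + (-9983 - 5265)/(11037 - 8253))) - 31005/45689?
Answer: -31005/45689 + 32010*sqrt(186182958)/1070017 ≈ 407.51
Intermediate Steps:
32010/(sqrt(6155 + (-9983 - 5265)/(11037 - 8253))) - 31005/45689 = 32010/(sqrt(6155 - 15248/2784)) - 31005*1/45689 = 32010/(sqrt(6155 - 15248*1/2784)) - 31005/45689 = 32010/(sqrt(6155 - 953/174)) - 31005/45689 = 32010/(sqrt(1070017/174)) - 31005/45689 = 32010/((sqrt(186182958)/174)) - 31005/45689 = 32010*(sqrt(186182958)/1070017) - 31005/45689 = 32010*sqrt(186182958)/1070017 - 31005/45689 = -31005/45689 + 32010*sqrt(186182958)/1070017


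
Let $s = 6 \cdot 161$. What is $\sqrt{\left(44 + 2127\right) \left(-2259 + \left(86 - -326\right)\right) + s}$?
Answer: $i \sqrt{4008871} \approx 2002.2 i$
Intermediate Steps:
$s = 966$
$\sqrt{\left(44 + 2127\right) \left(-2259 + \left(86 - -326\right)\right) + s} = \sqrt{\left(44 + 2127\right) \left(-2259 + \left(86 - -326\right)\right) + 966} = \sqrt{2171 \left(-2259 + \left(86 + 326\right)\right) + 966} = \sqrt{2171 \left(-2259 + 412\right) + 966} = \sqrt{2171 \left(-1847\right) + 966} = \sqrt{-4009837 + 966} = \sqrt{-4008871} = i \sqrt{4008871}$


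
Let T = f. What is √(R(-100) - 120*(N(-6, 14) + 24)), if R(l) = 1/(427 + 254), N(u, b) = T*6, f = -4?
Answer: √681/681 ≈ 0.038320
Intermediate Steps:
T = -4
N(u, b) = -24 (N(u, b) = -4*6 = -24)
R(l) = 1/681
√(R(-100) - 120*(N(-6, 14) + 24)) = √(1/681 - 120*(-24 + 24)) = √(1/681 - 120*0) = √(1/681 + 0) = √(1/681) = √681/681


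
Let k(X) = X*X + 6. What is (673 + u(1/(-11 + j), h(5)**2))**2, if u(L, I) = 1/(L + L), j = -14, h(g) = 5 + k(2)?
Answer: 1745041/4 ≈ 4.3626e+5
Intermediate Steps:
k(X) = 6 + X**2 (k(X) = X**2 + 6 = 6 + X**2)
h(g) = 15 (h(g) = 5 + (6 + 2**2) = 5 + (6 + 4) = 5 + 10 = 15)
u(L, I) = 1/(2*L)
(673 + u(1/(-11 + j), h(5)**2))**2 = (673 + 1/(2*(1/(-11 - 14))))**2 = (673 + 1/(2*(1/(-25))))**2 = (673 + 1/(2*(-1/25)))**2 = (673 + (1/2)*(-25))**2 = (673 - 25/2)**2 = (1321/2)**2 = 1745041/4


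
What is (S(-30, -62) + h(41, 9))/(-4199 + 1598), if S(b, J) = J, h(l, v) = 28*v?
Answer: -190/2601 ≈ -0.073049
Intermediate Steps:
(S(-30, -62) + h(41, 9))/(-4199 + 1598) = (-62 + 28*9)/(-4199 + 1598) = (-62 + 252)/(-2601) = 190*(-1/2601) = -190/2601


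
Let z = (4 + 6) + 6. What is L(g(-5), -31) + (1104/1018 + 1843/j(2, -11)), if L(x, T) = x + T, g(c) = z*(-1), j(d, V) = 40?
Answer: 3247/20360 ≈ 0.15948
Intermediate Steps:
z = 16 (z = 10 + 6 = 16)
g(c) = -16 (g(c) = 16*(-1) = -16)
L(x, T) = T + x
L(g(-5), -31) + (1104/1018 + 1843/j(2, -11)) = (-31 - 16) + (1104/1018 + 1843/40) = -47 + (1104*(1/1018) + 1843*(1/40)) = -47 + (552/509 + 1843/40) = -47 + 960167/20360 = 3247/20360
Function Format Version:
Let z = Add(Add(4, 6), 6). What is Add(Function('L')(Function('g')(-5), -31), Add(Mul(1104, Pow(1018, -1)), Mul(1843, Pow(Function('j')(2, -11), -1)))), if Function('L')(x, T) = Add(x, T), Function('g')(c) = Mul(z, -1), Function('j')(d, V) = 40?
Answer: Rational(3247, 20360) ≈ 0.15948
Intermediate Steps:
z = 16 (z = Add(10, 6) = 16)
Function('g')(c) = -16 (Function('g')(c) = Mul(16, -1) = -16)
Function('L')(x, T) = Add(T, x)
Add(Function('L')(Function('g')(-5), -31), Add(Mul(1104, Pow(1018, -1)), Mul(1843, Pow(Function('j')(2, -11), -1)))) = Add(Add(-31, -16), Add(Mul(1104, Pow(1018, -1)), Mul(1843, Pow(40, -1)))) = Add(-47, Add(Mul(1104, Rational(1, 1018)), Mul(1843, Rational(1, 40)))) = Add(-47, Add(Rational(552, 509), Rational(1843, 40))) = Add(-47, Rational(960167, 20360)) = Rational(3247, 20360)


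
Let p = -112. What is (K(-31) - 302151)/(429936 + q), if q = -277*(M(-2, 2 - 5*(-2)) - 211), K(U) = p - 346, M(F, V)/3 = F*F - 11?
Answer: -302609/494200 ≈ -0.61232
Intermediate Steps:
M(F, V) = -33 + 3*F**2 (M(F, V) = 3*(F*F - 11) = 3*(F**2 - 11) = 3*(-11 + F**2) = -33 + 3*F**2)
K(U) = -458 (K(U) = -112 - 346 = -458)
q = 64264 (q = -277*((-33 + 3*(-2)**2) - 211) = -277*((-33 + 3*4) - 211) = -277*((-33 + 12) - 211) = -277*(-21 - 211) = -277*(-232) = 64264)
(K(-31) - 302151)/(429936 + q) = (-458 - 302151)/(429936 + 64264) = -302609/494200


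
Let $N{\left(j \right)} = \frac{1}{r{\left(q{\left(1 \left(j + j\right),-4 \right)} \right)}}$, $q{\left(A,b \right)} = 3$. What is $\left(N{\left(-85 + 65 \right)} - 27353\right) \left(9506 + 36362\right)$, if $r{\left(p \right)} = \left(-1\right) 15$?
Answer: $- \frac{18819456928}{15} \approx -1.2546 \cdot 10^{9}$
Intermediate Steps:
$r{\left(p \right)} = -15$
$N{\left(j \right)} = - \frac{1}{15}$ ($N{\left(j \right)} = \frac{1}{-15} = - \frac{1}{15}$)
$\left(N{\left(-85 + 65 \right)} - 27353\right) \left(9506 + 36362\right) = \left(- \frac{1}{15} - 27353\right) \left(9506 + 36362\right) = \left(- \frac{410296}{15}\right) 45868 = - \frac{18819456928}{15}$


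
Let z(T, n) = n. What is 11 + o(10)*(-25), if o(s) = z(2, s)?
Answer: -239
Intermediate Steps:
o(s) = s
11 + o(10)*(-25) = 11 + 10*(-25) = 11 - 250 = -239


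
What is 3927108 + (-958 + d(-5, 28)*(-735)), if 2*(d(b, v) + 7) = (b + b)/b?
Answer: 3930560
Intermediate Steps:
d(b, v) = -6 (d(b, v) = -7 + ((b + b)/b)/2 = -7 + ((2*b)/b)/2 = -7 + (½)*2 = -7 + 1 = -6)
3927108 + (-958 + d(-5, 28)*(-735)) = 3927108 + (-958 - 6*(-735)) = 3927108 + (-958 + 4410) = 3927108 + 3452 = 3930560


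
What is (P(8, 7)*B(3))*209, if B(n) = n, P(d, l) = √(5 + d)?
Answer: 627*√13 ≈ 2260.7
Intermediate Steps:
(P(8, 7)*B(3))*209 = (√(5 + 8)*3)*209 = (√13*3)*209 = (3*√13)*209 = 627*√13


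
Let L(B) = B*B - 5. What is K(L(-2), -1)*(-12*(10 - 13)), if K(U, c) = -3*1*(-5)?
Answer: 540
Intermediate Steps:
L(B) = -5 + B² (L(B) = B² - 5 = -5 + B²)
K(U, c) = 15 (K(U, c) = -3*(-5) = 15)
K(L(-2), -1)*(-12*(10 - 13)) = 15*(-12*(10 - 13)) = 15*(-12*(-3)) = 15*36 = 540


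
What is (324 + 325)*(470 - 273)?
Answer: 127853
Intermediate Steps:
(324 + 325)*(470 - 273) = 649*197 = 127853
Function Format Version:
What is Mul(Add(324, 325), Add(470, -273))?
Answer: 127853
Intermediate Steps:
Mul(Add(324, 325), Add(470, -273)) = Mul(649, 197) = 127853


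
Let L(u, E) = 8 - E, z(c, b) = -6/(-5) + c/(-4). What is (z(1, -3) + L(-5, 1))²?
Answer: 25281/400 ≈ 63.203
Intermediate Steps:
z(c, b) = 6/5 - c/4 (z(c, b) = -6*(-⅕) + c*(-¼) = 6/5 - c/4)
(z(1, -3) + L(-5, 1))² = ((6/5 - ¼*1) + (8 - 1*1))² = ((6/5 - ¼) + (8 - 1))² = (19/20 + 7)² = (159/20)² = 25281/400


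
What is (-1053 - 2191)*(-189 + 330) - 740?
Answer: -458144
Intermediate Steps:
(-1053 - 2191)*(-189 + 330) - 740 = -3244*141 - 740 = -457404 - 740 = -458144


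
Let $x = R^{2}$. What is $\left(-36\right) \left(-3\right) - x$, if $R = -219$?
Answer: $-47853$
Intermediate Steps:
$x = 47961$ ($x = \left(-219\right)^{2} = 47961$)
$\left(-36\right) \left(-3\right) - x = \left(-36\right) \left(-3\right) - 47961 = 108 - 47961 = -47853$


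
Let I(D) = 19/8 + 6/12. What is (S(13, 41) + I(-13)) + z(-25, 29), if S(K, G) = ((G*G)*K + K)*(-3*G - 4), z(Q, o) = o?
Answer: -22215601/8 ≈ -2.7770e+6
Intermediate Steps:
I(D) = 23/8 (I(D) = 19*(1/8) + 6*(1/12) = 19/8 + 1/2 = 23/8)
S(K, G) = (-4 - 3*G)*(K + K*G**2) (S(K, G) = (G**2*K + K)*(-4 - 3*G) = (K*G**2 + K)*(-4 - 3*G) = (K + K*G**2)*(-4 - 3*G) = (-4 - 3*G)*(K + K*G**2))
(S(13, 41) + I(-13)) + z(-25, 29) = (-1*13*(4 + 3*41 + 3*41**3 + 4*41**2) + 23/8) + 29 = (-1*13*(4 + 123 + 3*68921 + 4*1681) + 23/8) + 29 = (-1*13*(4 + 123 + 206763 + 6724) + 23/8) + 29 = (-1*13*213614 + 23/8) + 29 = (-2776982 + 23/8) + 29 = -22215833/8 + 29 = -22215601/8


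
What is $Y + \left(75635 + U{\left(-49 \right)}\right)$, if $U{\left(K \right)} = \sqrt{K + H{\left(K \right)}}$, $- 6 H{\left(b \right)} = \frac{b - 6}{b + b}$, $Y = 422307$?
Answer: $497942 + \frac{i \sqrt{86601}}{42} \approx 4.9794 \cdot 10^{5} + 7.0067 i$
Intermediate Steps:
$H{\left(b \right)} = - \frac{-6 + b}{12 b}$ ($H{\left(b \right)} = - \frac{\left(b - 6\right) \frac{1}{b + b}}{6} = - \frac{\left(-6 + b\right) \frac{1}{2 b}}{6} = - \frac{\frac{1}{2} \frac{1}{b} \left(-6 + b\right)}{6} = - \frac{-6 + b}{12 b}$)
$U{\left(K \right)} = \sqrt{K + \frac{6 - K}{12 K}}$
$Y + \left(75635 + U{\left(-49 \right)}\right) = 422307 + \left(75635 + \frac{\sqrt{-3 + \frac{18}{-49} + 36 \left(-49\right)}}{6}\right) = 422307 + \left(75635 + \frac{\sqrt{-3 + 18 \left(- \frac{1}{49}\right) - 1764}}{6}\right) = 422307 + \left(75635 + \frac{\sqrt{-3 - \frac{18}{49} - 1764}}{6}\right) = 422307 + \left(75635 + \frac{\sqrt{- \frac{86601}{49}}}{6}\right) = 422307 + \left(75635 + \frac{\frac{1}{7} i \sqrt{86601}}{6}\right) = 422307 + \left(75635 + \frac{i \sqrt{86601}}{42}\right) = 497942 + \frac{i \sqrt{86601}}{42}$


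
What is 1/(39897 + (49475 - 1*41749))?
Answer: 1/47623 ≈ 2.0998e-5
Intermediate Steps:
1/(39897 + (49475 - 1*41749)) = 1/(39897 + (49475 - 41749)) = 1/(39897 + 7726) = 1/47623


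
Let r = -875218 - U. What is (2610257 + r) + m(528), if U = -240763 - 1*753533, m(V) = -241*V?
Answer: 2602087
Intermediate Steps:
U = -994296 (U = -240763 - 753533 = -994296)
r = 119078 (r = -875218 - 1*(-994296) = -875218 + 994296 = 119078)
(2610257 + r) + m(528) = (2610257 + 119078) - 241*528 = 2729335 - 127248 = 2602087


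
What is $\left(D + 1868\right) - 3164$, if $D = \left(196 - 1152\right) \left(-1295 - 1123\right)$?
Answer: $2310312$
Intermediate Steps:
$D = 2311608$ ($D = \left(-956\right) \left(-2418\right) = 2311608$)
$\left(D + 1868\right) - 3164 = \left(2311608 + 1868\right) - 3164 = 2313476 - 3164 = 2310312$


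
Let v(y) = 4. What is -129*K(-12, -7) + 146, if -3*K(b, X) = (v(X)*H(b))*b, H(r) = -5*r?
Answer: -123694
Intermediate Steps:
K(b, X) = 20*b²/3 (K(b, X) = -4*(-5*b)*b/3 = -(-20*b)*b/3 = -(-20)*b²/3 = 20*b²/3)
-129*K(-12, -7) + 146 = -860*(-12)² + 146 = -860*144 + 146 = -129*960 + 146 = -123840 + 146 = -123694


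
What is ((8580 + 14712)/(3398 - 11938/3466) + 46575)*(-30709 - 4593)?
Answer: -9673812175648122/5882765 ≈ -1.6444e+9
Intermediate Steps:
((8580 + 14712)/(3398 - 11938/3466) + 46575)*(-30709 - 4593) = (23292/(3398 - 11938*1/3466) + 46575)*(-35302) = (23292/(3398 - 5969/1733) + 46575)*(-35302) = (23292/(5882765/1733) + 46575)*(-35302) = (23292*(1733/5882765) + 46575)*(-35302) = (40365036/5882765 + 46575)*(-35302) = (274030144911/5882765)*(-35302) = -9673812175648122/5882765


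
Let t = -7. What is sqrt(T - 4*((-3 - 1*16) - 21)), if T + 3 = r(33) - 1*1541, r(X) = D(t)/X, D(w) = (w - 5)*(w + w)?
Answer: 8*I*sqrt(2607)/11 ≈ 37.134*I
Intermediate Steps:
D(w) = 2*w*(-5 + w) (D(w) = (-5 + w)*(2*w) = 2*w*(-5 + w))
r(X) = 168/X (r(X) = (2*(-7)*(-5 - 7))/X = (2*(-7)*(-12))/X = 168/X)
T = -16928/11 (T = -3 + (168/33 - 1*1541) = -3 + (168*(1/33) - 1541) = -3 + (56/11 - 1541) = -3 - 16895/11 = -16928/11 ≈ -1538.9)
sqrt(T - 4*((-3 - 1*16) - 21)) = sqrt(-16928/11 - 4*((-3 - 1*16) - 21)) = sqrt(-16928/11 - 4*((-3 - 16) - 21)) = sqrt(-16928/11 - 4*(-19 - 21)) = sqrt(-16928/11 - 4*(-40)) = sqrt(-16928/11 + 160) = sqrt(-15168/11) = 8*I*sqrt(2607)/11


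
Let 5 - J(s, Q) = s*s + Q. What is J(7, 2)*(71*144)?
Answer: -470304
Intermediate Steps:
J(s, Q) = 5 - Q - s² (J(s, Q) = 5 - (s*s + Q) = 5 - (s² + Q) = 5 - (Q + s²) = 5 + (-Q - s²) = 5 - Q - s²)
J(7, 2)*(71*144) = (5 - 1*2 - 1*7²)*(71*144) = (5 - 2 - 1*49)*10224 = (5 - 2 - 49)*10224 = -46*10224 = -470304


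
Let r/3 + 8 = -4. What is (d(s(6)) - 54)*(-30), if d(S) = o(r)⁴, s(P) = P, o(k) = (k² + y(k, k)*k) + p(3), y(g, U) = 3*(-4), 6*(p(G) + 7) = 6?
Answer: -263787276018060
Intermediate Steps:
r = -36 (r = -24 + 3*(-4) = -24 - 12 = -36)
p(G) = -6 (p(G) = -7 + (⅙)*6 = -7 + 1 = -6)
y(g, U) = -12
o(k) = -6 + k² - 12*k (o(k) = (k² - 12*k) - 6 = -6 + k² - 12*k)
d(S) = 8792909200656 (d(S) = (-6 + (-36)² - 12*(-36))⁴ = (-6 + 1296 + 432)⁴ = 1722⁴ = 8792909200656)
(d(s(6)) - 54)*(-30) = (8792909200656 - 54)*(-30) = 8792909200602*(-30) = -263787276018060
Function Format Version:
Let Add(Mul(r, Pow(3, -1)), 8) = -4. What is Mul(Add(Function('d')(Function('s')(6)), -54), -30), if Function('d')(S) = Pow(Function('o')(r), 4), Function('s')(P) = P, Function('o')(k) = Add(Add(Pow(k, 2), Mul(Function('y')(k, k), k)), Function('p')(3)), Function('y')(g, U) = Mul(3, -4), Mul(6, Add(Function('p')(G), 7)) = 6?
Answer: -263787276018060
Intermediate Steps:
r = -36 (r = Add(-24, Mul(3, -4)) = Add(-24, -12) = -36)
Function('p')(G) = -6 (Function('p')(G) = Add(-7, Mul(Rational(1, 6), 6)) = Add(-7, 1) = -6)
Function('y')(g, U) = -12
Function('o')(k) = Add(-6, Pow(k, 2), Mul(-12, k)) (Function('o')(k) = Add(Add(Pow(k, 2), Mul(-12, k)), -6) = Add(-6, Pow(k, 2), Mul(-12, k)))
Function('d')(S) = 8792909200656 (Function('d')(S) = Pow(Add(-6, Pow(-36, 2), Mul(-12, -36)), 4) = Pow(Add(-6, 1296, 432), 4) = Pow(1722, 4) = 8792909200656)
Mul(Add(Function('d')(Function('s')(6)), -54), -30) = Mul(Add(8792909200656, -54), -30) = Mul(8792909200602, -30) = -263787276018060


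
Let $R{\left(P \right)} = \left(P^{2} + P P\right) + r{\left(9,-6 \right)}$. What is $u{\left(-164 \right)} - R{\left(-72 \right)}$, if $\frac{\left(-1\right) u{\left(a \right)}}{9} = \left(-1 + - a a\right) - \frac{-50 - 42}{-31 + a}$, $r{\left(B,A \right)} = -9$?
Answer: $\frac{15061686}{65} \approx 2.3172 \cdot 10^{5}$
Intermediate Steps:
$R{\left(P \right)} = -9 + 2 P^{2}$ ($R{\left(P \right)} = \left(P^{2} + P P\right) - 9 = \left(P^{2} + P^{2}\right) - 9 = 2 P^{2} - 9 = -9 + 2 P^{2}$)
$u{\left(a \right)} = 9 - \frac{828}{-31 + a} + 9 a^{2}$ ($u{\left(a \right)} = - 9 \left(\left(-1 + - a a\right) - \frac{-50 - 42}{-31 + a}\right) = - 9 \left(\left(-1 - a^{2}\right) - - \frac{92}{-31 + a}\right) = - 9 \left(\left(-1 - a^{2}\right) + \frac{92}{-31 + a}\right) = - 9 \left(-1 - a^{2} + \frac{92}{-31 + a}\right) = 9 - \frac{828}{-31 + a} + 9 a^{2}$)
$u{\left(-164 \right)} - R{\left(-72 \right)} = \frac{9 \left(-123 - 164 + \left(-164\right)^{3} - 31 \left(-164\right)^{2}\right)}{-31 - 164} - \left(-9 + 2 \left(-72\right)^{2}\right) = \frac{9 \left(-123 - 164 - 4410944 - 833776\right)}{-195} - \left(-9 + 2 \cdot 5184\right) = 9 \left(- \frac{1}{195}\right) \left(-123 - 164 - 4410944 - 833776\right) - \left(-9 + 10368\right) = 9 \left(- \frac{1}{195}\right) \left(-5245007\right) - 10359 = \frac{15735021}{65} - 10359 = \frac{15061686}{65}$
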